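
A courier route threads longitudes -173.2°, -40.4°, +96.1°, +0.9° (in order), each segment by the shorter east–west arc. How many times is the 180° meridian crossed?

Leg 1: -173.2° → -40.4°, shortest Δλ = 132.8° (east) — does not cross 180°.
Leg 2: -40.4° → +96.1°, shortest Δλ = 136.5° (east) — does not cross 180°.
Leg 3: +96.1° → +0.9°, shortest Δλ = -95.2° (west) — does not cross 180°.
Total crossings: 0.

0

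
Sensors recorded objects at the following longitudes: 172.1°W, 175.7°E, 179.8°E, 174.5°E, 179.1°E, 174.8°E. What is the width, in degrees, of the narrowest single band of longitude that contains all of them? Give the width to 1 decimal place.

Sort the longitudes: -172.1°, +174.5°, +174.8°, +175.7°, +179.1°, +179.8°.
Eastward gaps between consecutive values (wrapping around): 346.6°, 0.3°, 0.9°, 3.4°, 0.7°, 8.1°.
Largest gap = 346.6° ⇒ minimal covering band is its complement: 360° − 346.6° = 13.4°.
Band runs from +174.5° eastward to -172.1°, crossing the antimeridian.

13.4°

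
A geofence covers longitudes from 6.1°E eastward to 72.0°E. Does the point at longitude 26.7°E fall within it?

Band width going east from +6.1° to +72.0°: ((72.0 − 6.1) mod 360) = 65.9°.
Offset of +26.7° east of the west edge: ((26.7 − 6.1) mod 360) = 20.6°.
20.6° ≤ 65.9° ⇒ inside.

Yes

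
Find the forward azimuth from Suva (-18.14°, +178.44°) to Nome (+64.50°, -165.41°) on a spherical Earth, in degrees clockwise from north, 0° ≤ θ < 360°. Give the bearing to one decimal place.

Δλ = -165.41 − 178.44 = -343.85°; wrapped into (−180°, 180°]: 16.15°.
θ = atan2( sin Δλ · cos φ₂ , cos φ₁ · sin φ₂ − sin φ₁ · cos φ₂ · cos Δλ )
  = atan2(0.11975, 0.98647) = 6.921° → normalised to [0°, 360°): 6.921°.

6.9°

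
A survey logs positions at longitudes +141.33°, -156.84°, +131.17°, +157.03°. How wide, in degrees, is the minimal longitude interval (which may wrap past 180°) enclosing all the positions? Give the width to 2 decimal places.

Sort the longitudes: -156.84°, +131.17°, +141.33°, +157.03°.
Eastward gaps between consecutive values (wrapping around): 288.01°, 10.16°, 15.70°, 46.13°.
Largest gap = 288.01° ⇒ minimal covering band is its complement: 360° − 288.01° = 71.99°.
Band runs from +131.17° eastward to -156.84°, crossing the antimeridian.

71.99°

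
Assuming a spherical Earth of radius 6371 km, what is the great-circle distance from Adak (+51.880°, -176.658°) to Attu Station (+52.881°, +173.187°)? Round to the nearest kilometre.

698 km

Δλ = 173.187 − -176.658 = 349.845°; wrapped into (−180°, 180°]: -10.155°.
Δφ = 52.881 − 51.880 = 1.001°.
a = sin²(Δφ/2) + cos φ₁ · cos φ₂ · sin²(Δλ/2) = 0.002994.
c = 2·atan2(√a, √(1−a)) = 0.10949 rad → d = 6371·c ≈ 697.59 km.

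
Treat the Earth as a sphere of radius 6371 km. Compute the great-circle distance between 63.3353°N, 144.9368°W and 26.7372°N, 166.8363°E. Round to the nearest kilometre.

5338 km

Δλ = 166.8363 − -144.9368 = 311.7731°; wrapped into (−180°, 180°]: -48.2269°.
Δφ = 26.7372 − 63.3353 = -36.5981°.
a = sin²(Δφ/2) + cos φ₁ · cos φ₂ · sin²(Δλ/2) = 0.165476.
c = 2·atan2(√a, √(1−a)) = 0.83787 rad → d = 6371·c ≈ 5338.07 km.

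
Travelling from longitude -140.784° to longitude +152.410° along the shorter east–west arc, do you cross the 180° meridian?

Naïve |152.410 − -140.784| = 293.194° > 180°, so the shorter arc goes the other way round — across 180°.
Signed shortest Δλ = ((152.410 − -140.784 + 180) mod 360) − 180 = -66.806°.
Going west by 66.806° from -140.784° passes through 180° before reaching +152.410°.

Yes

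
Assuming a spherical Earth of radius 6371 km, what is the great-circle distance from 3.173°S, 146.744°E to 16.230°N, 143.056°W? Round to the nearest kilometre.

8004 km

Δλ = -143.056 − 146.744 = -289.800°; wrapped into (−180°, 180°]: 70.200°.
Δφ = 16.230 − -3.173 = 19.403°.
a = sin²(Δφ/2) + cos φ₁ · cos φ₂ · sin²(Δλ/2) = 0.345365.
c = 2·atan2(√a, √(1−a)) = 1.25637 rad → d = 6371·c ≈ 8004.34 km.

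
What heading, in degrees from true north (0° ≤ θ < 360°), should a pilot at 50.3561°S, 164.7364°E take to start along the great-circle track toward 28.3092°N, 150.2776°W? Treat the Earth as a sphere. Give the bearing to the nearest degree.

39°

Δλ = -150.2776 − 164.7364 = -315.0140°; wrapped into (−180°, 180°]: 44.9860°.
θ = atan2( sin Δλ · cos φ₂ , cos φ₁ · sin φ₂ − sin φ₁ · cos φ₂ · cos Δλ )
  = atan2(0.62239, 0.78205) = 38.514° → normalised to [0°, 360°): 38.514°.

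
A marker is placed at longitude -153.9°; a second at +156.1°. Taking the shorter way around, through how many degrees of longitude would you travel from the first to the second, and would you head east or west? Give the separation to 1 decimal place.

50.0° west

Raw difference: 156.1 − -153.9 = 310.0°.
Normalise into (−180°, 180°]: 310.0° − 360° = -50.0°.
Negative ⇒ the second point lies to the west; separation 50.0°.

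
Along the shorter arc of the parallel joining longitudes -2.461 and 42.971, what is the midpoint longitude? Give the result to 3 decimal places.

Signed shortest Δλ from -2.461° to +42.971° is +45.432°.
Midpoint longitude = -2.461° + (+45.432°)/2 = -2.461° + 22.716° = +20.255°.

+20.255°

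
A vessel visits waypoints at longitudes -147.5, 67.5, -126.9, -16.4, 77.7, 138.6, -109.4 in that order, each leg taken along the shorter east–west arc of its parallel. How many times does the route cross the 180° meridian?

3

Leg 1: -147.5° → +67.5°, shortest Δλ = -145.0° (west) — crosses 180°.
Leg 2: +67.5° → -126.9°, shortest Δλ = 165.6° (east) — crosses 180°.
Leg 3: -126.9° → -16.4°, shortest Δλ = 110.5° (east) — does not cross 180°.
Leg 4: -16.4° → +77.7°, shortest Δλ = 94.1° (east) — does not cross 180°.
Leg 5: +77.7° → +138.6°, shortest Δλ = 60.9° (east) — does not cross 180°.
Leg 6: +138.6° → -109.4°, shortest Δλ = 112.0° (east) — crosses 180°.
Total crossings: 3.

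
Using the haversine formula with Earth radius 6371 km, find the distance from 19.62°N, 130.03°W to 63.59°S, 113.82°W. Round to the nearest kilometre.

Δλ = -113.82 − -130.03 = 16.21°.
Δφ = -63.59 − 19.62 = -83.21°.
a = sin²(Δφ/2) + cos φ₁ · cos φ₂ · sin²(Δλ/2) = 0.449213.
c = 2·atan2(√a, √(1−a)) = 1.46905 rad → d = 6371·c ≈ 9359.29 km.

9359 km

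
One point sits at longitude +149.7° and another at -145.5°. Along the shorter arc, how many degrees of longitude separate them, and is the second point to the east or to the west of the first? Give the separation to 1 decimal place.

Raw difference: -145.5 − 149.7 = -295.2°.
Normalise into (−180°, 180°]: -295.2° + 360° = 64.8°.
Positive ⇒ the second point lies to the east; separation 64.8°.

64.8° east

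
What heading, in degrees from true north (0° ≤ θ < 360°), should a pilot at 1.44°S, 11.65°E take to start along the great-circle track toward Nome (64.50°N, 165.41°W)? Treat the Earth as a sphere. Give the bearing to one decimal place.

358.6°

Δλ = -165.41 − 11.65 = -177.06°.
θ = atan2( sin Δλ · cos φ₂ , cos φ₁ · sin φ₂ − sin φ₁ · cos φ₂ · cos Δλ )
  = atan2(-0.02208, 0.89150) = -1.419° → normalised to [0°, 360°): 358.581°.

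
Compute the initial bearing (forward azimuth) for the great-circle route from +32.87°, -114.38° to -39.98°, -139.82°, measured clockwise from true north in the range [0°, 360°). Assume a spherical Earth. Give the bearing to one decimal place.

199.8°

Δλ = -139.82 − -114.38 = -25.44°.
θ = atan2( sin Δλ · cos φ₂ , cos φ₁ · sin φ₂ − sin φ₁ · cos φ₂ · cos Δλ )
  = atan2(-0.32916, -0.91521) = -160.218° → normalised to [0°, 360°): 199.782°.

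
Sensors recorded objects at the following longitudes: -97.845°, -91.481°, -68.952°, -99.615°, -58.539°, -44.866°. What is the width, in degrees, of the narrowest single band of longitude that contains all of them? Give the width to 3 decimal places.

54.749°

Sort the longitudes: -99.615°, -97.845°, -91.481°, -68.952°, -58.539°, -44.866°.
Eastward gaps between consecutive values (wrapping around): 1.770°, 6.364°, 22.529°, 10.413°, 13.673°, 305.251°.
Largest gap = 305.251° ⇒ minimal covering band is its complement: 360° − 305.251° = 54.749°.
Band runs from -99.615° eastward to -44.866°.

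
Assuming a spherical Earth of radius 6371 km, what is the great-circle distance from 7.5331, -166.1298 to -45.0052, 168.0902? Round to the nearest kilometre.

6385 km

Δλ = 168.0902 − -166.1298 = 334.2200°; wrapped into (−180°, 180°]: -25.7800°.
Δφ = -45.0052 − 7.5331 = -52.5383°.
a = sin²(Δφ/2) + cos φ₁ · cos φ₂ · sin²(Δλ/2) = 0.230767.
c = 2·atan2(√a, √(1−a)) = 1.00218 rad → d = 6371·c ≈ 6384.89 km.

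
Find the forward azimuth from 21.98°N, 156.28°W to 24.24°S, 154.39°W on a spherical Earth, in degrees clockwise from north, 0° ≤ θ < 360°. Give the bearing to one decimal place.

Δλ = -154.39 − -156.28 = 1.89°.
θ = atan2( sin Δλ · cos φ₂ , cos φ₁ · sin φ₂ − sin φ₁ · cos φ₂ · cos Δλ )
  = atan2(0.03007, -0.72182) = 177.614° → normalised to [0°, 360°): 177.614°.

177.6°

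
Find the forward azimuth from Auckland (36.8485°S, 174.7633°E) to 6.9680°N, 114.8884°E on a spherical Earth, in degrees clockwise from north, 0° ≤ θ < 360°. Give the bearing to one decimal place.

294.8°

Δλ = 114.8884 − 174.7633 = -59.8749°.
θ = atan2( sin Δλ · cos φ₂ , cos φ₁ · sin φ₂ − sin φ₁ · cos φ₂ · cos Δλ )
  = atan2(-0.85854, 0.39584) = -65.247° → normalised to [0°, 360°): 294.753°.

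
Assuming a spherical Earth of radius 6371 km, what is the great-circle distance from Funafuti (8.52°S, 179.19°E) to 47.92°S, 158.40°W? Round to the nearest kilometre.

4862 km

Δλ = -158.40 − 179.19 = -337.59°; wrapped into (−180°, 180°]: 22.41°.
Δφ = -47.92 − -8.52 = -39.40°.
a = sin²(Δφ/2) + cos φ₁ · cos φ₂ · sin²(Δλ/2) = 0.138660.
c = 2·atan2(√a, √(1−a)) = 0.76312 rad → d = 6371·c ≈ 4861.86 km.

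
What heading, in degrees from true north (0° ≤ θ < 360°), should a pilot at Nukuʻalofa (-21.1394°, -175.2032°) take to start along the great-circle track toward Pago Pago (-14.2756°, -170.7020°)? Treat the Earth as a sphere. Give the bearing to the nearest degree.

Δλ = -170.7020 − -175.2032 = 4.5012°.
θ = atan2( sin Δλ · cos φ₂ , cos φ₁ · sin φ₂ − sin φ₁ · cos φ₂ · cos Δλ )
  = atan2(0.07606, 0.11843) = 32.709° → normalised to [0°, 360°): 32.709°.

33°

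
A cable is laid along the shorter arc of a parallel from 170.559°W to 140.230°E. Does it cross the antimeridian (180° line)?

Naïve |140.230 − -170.559| = 310.789° > 180°, so the shorter arc goes the other way round — across 180°.
Signed shortest Δλ = ((140.230 − -170.559 + 180) mod 360) − 180 = -49.211°.
Going west by 49.211° from -170.559° passes through 180° before reaching +140.230°.

Yes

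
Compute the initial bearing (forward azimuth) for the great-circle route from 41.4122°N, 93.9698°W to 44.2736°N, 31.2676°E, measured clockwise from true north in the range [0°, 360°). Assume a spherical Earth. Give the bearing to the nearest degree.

36°

Δλ = 31.2676 − -93.9698 = 125.2374°.
θ = atan2( sin Δλ · cos φ₂ , cos φ₁ · sin φ₂ − sin φ₁ · cos φ₂ · cos Δλ )
  = atan2(0.58482, 0.79681) = 36.277° → normalised to [0°, 360°): 36.277°.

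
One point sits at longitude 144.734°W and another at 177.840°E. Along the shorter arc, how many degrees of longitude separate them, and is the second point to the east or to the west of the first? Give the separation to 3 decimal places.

Raw difference: 177.840 − -144.734 = 322.574°.
Normalise into (−180°, 180°]: 322.574° − 360° = -37.426°.
Negative ⇒ the second point lies to the west; separation 37.426°.

37.426° west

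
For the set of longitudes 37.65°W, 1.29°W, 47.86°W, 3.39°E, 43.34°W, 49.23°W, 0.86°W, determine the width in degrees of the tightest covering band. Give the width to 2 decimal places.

Sort the longitudes: -49.23°, -47.86°, -43.34°, -37.65°, -1.29°, -0.86°, +3.39°.
Eastward gaps between consecutive values (wrapping around): 1.37°, 4.52°, 5.69°, 36.36°, 0.43°, 4.25°, 307.38°.
Largest gap = 307.38° ⇒ minimal covering band is its complement: 360° − 307.38° = 52.62°.
Band runs from -49.23° eastward to +3.39°.

52.62°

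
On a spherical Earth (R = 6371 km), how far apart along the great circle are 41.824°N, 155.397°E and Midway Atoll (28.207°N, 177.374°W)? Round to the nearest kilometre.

Δλ = -177.374 − 155.397 = -332.771°; wrapped into (−180°, 180°]: 27.229°.
Δφ = 28.207 − 41.824 = -13.617°.
a = sin²(Δφ/2) + cos φ₁ · cos φ₂ · sin²(Δλ/2) = 0.050441.
c = 2·atan2(√a, √(1−a)) = 0.45304 rad → d = 6371·c ≈ 2886.35 km.

2886 km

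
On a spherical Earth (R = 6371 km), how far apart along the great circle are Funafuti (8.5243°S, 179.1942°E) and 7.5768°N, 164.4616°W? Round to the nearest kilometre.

Δλ = -164.4616 − 179.1942 = -343.6558°; wrapped into (−180°, 180°]: 16.3442°.
Δφ = 7.5768 − -8.5243 = 16.1011°.
a = sin²(Δφ/2) + cos φ₁ · cos φ₂ · sin²(Δλ/2) = 0.039421.
c = 2·atan2(√a, √(1−a)) = 0.39975 rad → d = 6371·c ≈ 2546.82 km.

2547 km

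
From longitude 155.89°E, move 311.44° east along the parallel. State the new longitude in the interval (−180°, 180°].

Start at +155.89°; shift +311.44° → +467.33°.
+467.33° lies outside (−180°, 180°]; subtract 360° → +107.33°.

107.33°E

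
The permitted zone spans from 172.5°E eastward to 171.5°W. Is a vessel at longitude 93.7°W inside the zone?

No

Band width going east from +172.5° to -171.5°: ((-171.5 − 172.5) mod 360) = 16.0°.
Offset of -93.7° east of the west edge: ((-93.7 − 172.5) mod 360) = 93.8°.
93.8° > 16.0° ⇒ outside.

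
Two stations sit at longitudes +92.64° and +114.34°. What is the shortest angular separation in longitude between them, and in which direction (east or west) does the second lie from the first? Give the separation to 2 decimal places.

21.70° east

Raw difference: 114.34 − 92.64 = 21.7°.
Normalise into (−180°, 180°]: 21.7° stays 21.7°.
Positive ⇒ the second point lies to the east; separation 21.70°.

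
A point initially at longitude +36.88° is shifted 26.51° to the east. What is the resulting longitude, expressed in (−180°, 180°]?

+63.39°

Start at +36.88°; shift +26.51° → +63.39°.
+63.39° already lies in (−180°, 180°].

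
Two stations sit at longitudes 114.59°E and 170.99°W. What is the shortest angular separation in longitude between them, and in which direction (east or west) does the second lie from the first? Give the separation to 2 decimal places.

Raw difference: -170.99 − 114.59 = -285.58°.
Normalise into (−180°, 180°]: -285.58° + 360° = 74.42°.
Positive ⇒ the second point lies to the east; separation 74.42°.

74.42° east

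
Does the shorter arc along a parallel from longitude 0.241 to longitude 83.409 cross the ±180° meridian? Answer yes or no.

No

Signed shortest Δλ = ((83.409 − 0.241 + 180) mod 360) − 180 = 83.168°.
Going east by 83.168° from +0.241° reaches +83.409° without touching 180°.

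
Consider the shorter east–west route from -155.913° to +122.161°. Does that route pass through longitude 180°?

Naïve |122.161 − -155.913| = 278.074° > 180°, so the shorter arc goes the other way round — across 180°.
Signed shortest Δλ = ((122.161 − -155.913 + 180) mod 360) − 180 = -81.926°.
Going west by 81.926° from -155.913° passes through 180° before reaching +122.161°.

Yes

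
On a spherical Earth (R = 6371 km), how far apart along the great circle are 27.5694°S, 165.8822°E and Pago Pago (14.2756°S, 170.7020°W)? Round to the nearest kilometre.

Δλ = -170.7020 − 165.8822 = -336.5842°; wrapped into (−180°, 180°]: 23.4158°.
Δφ = -14.2756 − -27.5694 = 13.2938°.
a = sin²(Δφ/2) + cos φ₁ · cos φ₂ · sin²(Δλ/2) = 0.048773.
c = 2·atan2(√a, √(1−a)) = 0.44536 rad → d = 6371·c ≈ 2837.41 km.

2837 km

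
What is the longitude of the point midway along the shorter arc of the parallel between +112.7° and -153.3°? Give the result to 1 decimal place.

+159.7°

Signed shortest Δλ from +112.7° to -153.3° is +94.0°.
Midpoint longitude = +112.7° + (+94.0°)/2 = +112.7° + 47.0° = +159.7°.
(The naïve average (+112.7 + -153.3)/2 = -20.3° is on the wrong side of the globe.)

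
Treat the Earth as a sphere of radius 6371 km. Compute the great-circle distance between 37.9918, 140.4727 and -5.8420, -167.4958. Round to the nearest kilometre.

Δλ = -167.4958 − 140.4727 = -307.9685°; wrapped into (−180°, 180°]: 52.0315°.
Δφ = -5.8420 − 37.9918 = -43.8338°.
a = sin²(Δφ/2) + cos φ₁ · cos φ₂ · sin²(Δλ/2) = 0.290156.
c = 2·atan2(√a, √(1−a)) = 1.13769 rad → d = 6371·c ≈ 7248.25 km.

7248 km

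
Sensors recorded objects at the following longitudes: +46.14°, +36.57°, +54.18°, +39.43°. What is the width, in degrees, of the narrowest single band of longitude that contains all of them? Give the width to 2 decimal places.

17.61°

Sort the longitudes: +36.57°, +39.43°, +46.14°, +54.18°.
Eastward gaps between consecutive values (wrapping around): 2.86°, 6.71°, 8.04°, 342.39°.
Largest gap = 342.39° ⇒ minimal covering band is its complement: 360° − 342.39° = 17.61°.
Band runs from +36.57° eastward to +54.18°.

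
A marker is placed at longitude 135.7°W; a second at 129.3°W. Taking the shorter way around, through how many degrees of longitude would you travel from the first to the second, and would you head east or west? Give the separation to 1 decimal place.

Raw difference: -129.3 − -135.7 = 6.4°.
Normalise into (−180°, 180°]: 6.4° stays 6.4°.
Positive ⇒ the second point lies to the east; separation 6.4°.

6.4° east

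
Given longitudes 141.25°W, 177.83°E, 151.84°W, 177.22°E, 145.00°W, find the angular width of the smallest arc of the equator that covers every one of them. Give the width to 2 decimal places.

Sort the longitudes: -151.84°, -145.00°, -141.25°, +177.22°, +177.83°.
Eastward gaps between consecutive values (wrapping around): 6.84°, 3.75°, 318.47°, 0.61°, 30.33°.
Largest gap = 318.47° ⇒ minimal covering band is its complement: 360° − 318.47° = 41.53°.
Band runs from +177.22° eastward to -141.25°, crossing the antimeridian.

41.53°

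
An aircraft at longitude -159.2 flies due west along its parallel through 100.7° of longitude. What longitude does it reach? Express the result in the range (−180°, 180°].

+100.1°

Start at -159.2°; shift −100.7° → -259.9°.
-259.9° lies outside (−180°, 180°]; add 360° → +100.1°.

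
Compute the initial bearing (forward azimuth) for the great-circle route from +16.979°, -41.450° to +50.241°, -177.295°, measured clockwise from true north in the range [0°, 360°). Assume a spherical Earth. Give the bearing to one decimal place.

332.9°

Δλ = -177.295 − -41.450 = -135.845°.
θ = atan2( sin Δλ · cos φ₂ , cos φ₁ · sin φ₂ − sin φ₁ · cos φ₂ · cos Δλ )
  = atan2(-0.44552, 0.86923) = -27.137° → normalised to [0°, 360°): 332.863°.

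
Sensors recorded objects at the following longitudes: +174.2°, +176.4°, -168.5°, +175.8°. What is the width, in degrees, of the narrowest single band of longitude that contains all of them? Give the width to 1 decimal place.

Sort the longitudes: -168.5°, +174.2°, +175.8°, +176.4°.
Eastward gaps between consecutive values (wrapping around): 342.7°, 1.6°, 0.6°, 15.1°.
Largest gap = 342.7° ⇒ minimal covering band is its complement: 360° − 342.7° = 17.3°.
Band runs from +174.2° eastward to -168.5°, crossing the antimeridian.

17.3°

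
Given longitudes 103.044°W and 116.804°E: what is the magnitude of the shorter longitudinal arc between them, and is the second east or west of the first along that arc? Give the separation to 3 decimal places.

Raw difference: 116.804 − -103.044 = 219.848°.
Normalise into (−180°, 180°]: 219.848° − 360° = -140.152°.
Negative ⇒ the second point lies to the west; separation 140.152°.

140.152° west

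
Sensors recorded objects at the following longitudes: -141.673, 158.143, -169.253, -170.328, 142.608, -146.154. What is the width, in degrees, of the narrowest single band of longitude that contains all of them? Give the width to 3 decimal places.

Sort the longitudes: -170.328°, -169.253°, -146.154°, -141.673°, +142.608°, +158.143°.
Eastward gaps between consecutive values (wrapping around): 1.075°, 23.099°, 4.481°, 284.281°, 15.535°, 31.529°.
Largest gap = 284.281° ⇒ minimal covering band is its complement: 360° − 284.281° = 75.719°.
Band runs from +142.608° eastward to -141.673°, crossing the antimeridian.

75.719°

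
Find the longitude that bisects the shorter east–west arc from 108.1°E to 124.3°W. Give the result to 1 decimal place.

Signed shortest Δλ from +108.1° to -124.3° is +127.6°.
Midpoint longitude = +108.1° + (+127.6°)/2 = +108.1° + 63.8° = +171.9°.
(The naïve average (+108.1 + -124.3)/2 = -8.1° is on the wrong side of the globe.)

171.9°E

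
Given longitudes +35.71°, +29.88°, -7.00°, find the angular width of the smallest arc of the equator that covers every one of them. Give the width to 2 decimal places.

42.71°

Sort the longitudes: -7.00°, +29.88°, +35.71°.
Eastward gaps between consecutive values (wrapping around): 36.88°, 5.83°, 317.29°.
Largest gap = 317.29° ⇒ minimal covering band is its complement: 360° − 317.29° = 42.71°.
Band runs from -7.00° eastward to +35.71°.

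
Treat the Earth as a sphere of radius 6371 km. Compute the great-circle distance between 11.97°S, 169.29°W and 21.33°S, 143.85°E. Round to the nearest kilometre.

5081 km

Δλ = 143.85 − -169.29 = 313.14°; wrapped into (−180°, 180°]: -46.86°.
Δφ = -21.33 − -11.97 = -9.36°.
a = sin²(Δφ/2) + cos φ₁ · cos φ₂ · sin²(Δλ/2) = 0.150733.
c = 2·atan2(√a, √(1−a)) = 0.79745 rad → d = 6371·c ≈ 5080.55 km.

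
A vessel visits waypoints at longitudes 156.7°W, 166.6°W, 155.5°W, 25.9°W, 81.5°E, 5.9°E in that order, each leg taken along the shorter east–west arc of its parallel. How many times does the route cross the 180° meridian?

0

Leg 1: -156.7° → -166.6°, shortest Δλ = -9.9° (west) — does not cross 180°.
Leg 2: -166.6° → -155.5°, shortest Δλ = 11.1° (east) — does not cross 180°.
Leg 3: -155.5° → -25.9°, shortest Δλ = 129.6° (east) — does not cross 180°.
Leg 4: -25.9° → +81.5°, shortest Δλ = 107.4° (east) — does not cross 180°.
Leg 5: +81.5° → +5.9°, shortest Δλ = -75.6° (west) — does not cross 180°.
Total crossings: 0.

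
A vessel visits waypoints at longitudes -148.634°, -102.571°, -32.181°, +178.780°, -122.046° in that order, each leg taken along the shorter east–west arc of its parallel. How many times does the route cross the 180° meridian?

2

Leg 1: -148.634° → -102.571°, shortest Δλ = 46.063° (east) — does not cross 180°.
Leg 2: -102.571° → -32.181°, shortest Δλ = 70.39° (east) — does not cross 180°.
Leg 3: -32.181° → +178.780°, shortest Δλ = -149.039° (west) — crosses 180°.
Leg 4: +178.780° → -122.046°, shortest Δλ = 59.174° (east) — crosses 180°.
Total crossings: 2.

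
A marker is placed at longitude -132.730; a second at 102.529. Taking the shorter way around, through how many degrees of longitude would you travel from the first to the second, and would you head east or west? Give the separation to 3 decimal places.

Raw difference: 102.529 − -132.730 = 235.259°.
Normalise into (−180°, 180°]: 235.259° − 360° = -124.741°.
Negative ⇒ the second point lies to the west; separation 124.741°.

124.741° west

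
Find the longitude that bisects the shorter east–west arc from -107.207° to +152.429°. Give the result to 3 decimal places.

-157.389°

Signed shortest Δλ from -107.207° to +152.429° is -100.364°.
Midpoint longitude = -107.207° + (-100.364°)/2 = -107.207° − 50.182° = -157.389°.
(The naïve average (-107.207 + +152.429)/2 = 22.611° is on the wrong side of the globe.)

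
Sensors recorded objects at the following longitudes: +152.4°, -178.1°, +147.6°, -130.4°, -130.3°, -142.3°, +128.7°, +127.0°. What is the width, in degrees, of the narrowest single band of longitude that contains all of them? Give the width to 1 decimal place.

Sort the longitudes: -178.1°, -142.3°, -130.4°, -130.3°, +127.0°, +128.7°, +147.6°, +152.4°.
Eastward gaps between consecutive values (wrapping around): 35.8°, 11.9°, 0.1°, 257.3°, 1.7°, 18.9°, 4.8°, 29.5°.
Largest gap = 257.3° ⇒ minimal covering band is its complement: 360° − 257.3° = 102.7°.
Band runs from +127.0° eastward to -130.3°, crossing the antimeridian.

102.7°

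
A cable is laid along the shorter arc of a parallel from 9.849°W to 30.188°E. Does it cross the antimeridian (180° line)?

Signed shortest Δλ = ((30.188 − -9.849 + 180) mod 360) − 180 = 40.037°.
Going east by 40.037° from -9.849° reaches +30.188° without touching 180°.

No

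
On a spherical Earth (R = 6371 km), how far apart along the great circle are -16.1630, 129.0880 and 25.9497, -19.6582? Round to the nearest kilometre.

Δλ = -19.6582 − 129.0880 = -148.7462°.
Δφ = 25.9497 − -16.1630 = 42.1127°.
a = sin²(Δφ/2) + cos φ₁ · cos φ₂ · sin²(Δλ/2) = 0.930057.
c = 2·atan2(√a, √(1−a)) = 2.60629 rad → d = 6371·c ≈ 16604.67 km.

16605 km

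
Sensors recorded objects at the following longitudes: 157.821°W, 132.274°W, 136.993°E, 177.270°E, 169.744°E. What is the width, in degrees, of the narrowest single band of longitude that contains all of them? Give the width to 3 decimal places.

Sort the longitudes: -157.821°, -132.274°, +136.993°, +169.744°, +177.270°.
Eastward gaps between consecutive values (wrapping around): 25.547°, 269.267°, 32.751°, 7.526°, 24.909°.
Largest gap = 269.267° ⇒ minimal covering band is its complement: 360° − 269.267° = 90.733°.
Band runs from +136.993° eastward to -132.274°, crossing the antimeridian.

90.733°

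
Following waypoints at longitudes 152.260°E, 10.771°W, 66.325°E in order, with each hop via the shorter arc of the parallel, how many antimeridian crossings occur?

Leg 1: +152.260° → -10.771°, shortest Δλ = -163.031° (west) — does not cross 180°.
Leg 2: -10.771° → +66.325°, shortest Δλ = 77.096° (east) — does not cross 180°.
Total crossings: 0.

0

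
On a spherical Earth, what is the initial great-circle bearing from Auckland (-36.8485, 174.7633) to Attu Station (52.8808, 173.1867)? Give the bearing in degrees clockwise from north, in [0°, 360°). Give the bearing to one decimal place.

359.0°

Δλ = 173.1867 − 174.7633 = -1.5766°.
θ = atan2( sin Δλ · cos φ₂ , cos φ₁ · sin φ₂ − sin φ₁ · cos φ₂ · cos Δλ )
  = atan2(-0.01660, 0.99985) = -0.951° → normalised to [0°, 360°): 359.049°.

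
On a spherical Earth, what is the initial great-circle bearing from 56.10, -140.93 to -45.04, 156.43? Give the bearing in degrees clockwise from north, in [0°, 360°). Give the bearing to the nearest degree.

Δλ = 156.43 − -140.93 = 297.36°; wrapped into (−180°, 180°]: -62.64°.
θ = atan2( sin Δλ · cos φ₂ , cos φ₁ · sin φ₂ − sin φ₁ · cos φ₂ · cos Δλ )
  = atan2(-0.62757, -0.66420) = -136.624° → normalised to [0°, 360°): 223.376°.

223°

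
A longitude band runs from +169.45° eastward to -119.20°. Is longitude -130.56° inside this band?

Yes

Band width going east from +169.45° to -119.20°: ((-119.20 − 169.45) mod 360) = 71.35°.
Offset of -130.56° east of the west edge: ((-130.56 − 169.45) mod 360) = 59.99°.
59.99° ≤ 71.35° ⇒ inside.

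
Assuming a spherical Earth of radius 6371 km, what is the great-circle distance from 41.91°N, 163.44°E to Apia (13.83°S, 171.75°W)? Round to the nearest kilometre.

Δλ = -171.75 − 163.44 = -335.19°; wrapped into (−180°, 180°]: 24.81°.
Δφ = -13.83 − 41.91 = -55.74°.
a = sin²(Δφ/2) + cos φ₁ · cos φ₂ · sin²(Δλ/2) = 0.251873.
c = 2·atan2(√a, √(1−a)) = 1.05152 rad → d = 6371·c ≈ 6699.22 km.

6699 km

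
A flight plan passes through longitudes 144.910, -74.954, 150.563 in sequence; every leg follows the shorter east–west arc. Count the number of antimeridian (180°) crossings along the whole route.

Leg 1: +144.910° → -74.954°, shortest Δλ = 140.136° (east) — crosses 180°.
Leg 2: -74.954° → +150.563°, shortest Δλ = -134.483° (west) — crosses 180°.
Total crossings: 2.

2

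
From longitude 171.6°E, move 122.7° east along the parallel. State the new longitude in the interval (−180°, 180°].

65.7°W

Start at +171.6°; shift +122.7° → +294.3°.
+294.3° lies outside (−180°, 180°]; subtract 360° → -65.7°.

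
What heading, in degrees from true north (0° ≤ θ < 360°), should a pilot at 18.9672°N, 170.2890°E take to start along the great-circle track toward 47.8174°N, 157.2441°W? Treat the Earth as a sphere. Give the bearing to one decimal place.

34.9°

Δλ = -157.2441 − 170.2890 = -327.5331°; wrapped into (−180°, 180°]: 32.4669°.
θ = atan2( sin Δλ · cos φ₂ , cos φ₁ · sin φ₂ − sin φ₁ · cos φ₂ · cos Δλ )
  = atan2(0.36047, 0.51663) = 34.904° → normalised to [0°, 360°): 34.904°.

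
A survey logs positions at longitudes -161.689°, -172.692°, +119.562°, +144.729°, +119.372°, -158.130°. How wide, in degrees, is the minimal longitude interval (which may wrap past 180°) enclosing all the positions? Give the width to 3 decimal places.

82.498°

Sort the longitudes: -172.692°, -161.689°, -158.130°, +119.372°, +119.562°, +144.729°.
Eastward gaps between consecutive values (wrapping around): 11.003°, 3.559°, 277.502°, 0.190°, 25.167°, 42.579°.
Largest gap = 277.502° ⇒ minimal covering band is its complement: 360° − 277.502° = 82.498°.
Band runs from +119.372° eastward to -158.130°, crossing the antimeridian.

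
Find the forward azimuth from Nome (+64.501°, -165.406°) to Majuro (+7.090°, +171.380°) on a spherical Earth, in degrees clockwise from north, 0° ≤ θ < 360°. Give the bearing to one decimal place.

Δλ = 171.380 − -165.406 = 336.786°; wrapped into (−180°, 180°]: -23.214°.
θ = atan2( sin Δλ · cos φ₂ , cos φ₁ · sin φ₂ − sin φ₁ · cos φ₂ · cos Δλ )
  = atan2(-0.39115, -0.77004) = -153.071° → normalised to [0°, 360°): 206.929°.

206.9°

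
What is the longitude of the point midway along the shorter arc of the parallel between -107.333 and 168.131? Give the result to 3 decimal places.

Signed shortest Δλ from -107.333° to +168.131° is -84.536°.
Midpoint longitude = -107.333° + (-84.536°)/2 = -107.333° − 42.268° = -149.601°.
(The naïve average (-107.333 + +168.131)/2 = 30.399° is on the wrong side of the globe.)

-149.601°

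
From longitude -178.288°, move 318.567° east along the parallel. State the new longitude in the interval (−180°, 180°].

Start at -178.288°; shift +318.567° → +140.279°.
+140.279° already lies in (−180°, 180°].

+140.279°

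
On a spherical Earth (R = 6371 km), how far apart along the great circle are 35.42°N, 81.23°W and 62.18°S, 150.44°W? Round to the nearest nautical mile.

Δλ = -150.44 − -81.23 = -69.21°.
Δφ = -62.18 − 35.42 = -97.60°.
a = sin²(Δφ/2) + cos φ₁ · cos φ₂ · sin²(Δλ/2) = 0.688793.
c = 2·atan2(√a, √(1−a)) = 1.95798 rad → d = 6371·c ≈ 12474.31 km ≈ 6735.59 nmi.

6736 nmi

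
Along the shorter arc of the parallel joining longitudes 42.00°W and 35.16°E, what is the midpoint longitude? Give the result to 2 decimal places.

3.42°W

Signed shortest Δλ from -42.00° to +35.16° is +77.16°.
Midpoint longitude = -42.00° + (+77.16°)/2 = -42.00° + 38.58° = -3.42°.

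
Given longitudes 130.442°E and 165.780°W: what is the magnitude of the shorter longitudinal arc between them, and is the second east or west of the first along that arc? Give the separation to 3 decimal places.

63.778° east

Raw difference: -165.780 − 130.442 = -296.222°.
Normalise into (−180°, 180°]: -296.222° + 360° = 63.778°.
Positive ⇒ the second point lies to the east; separation 63.778°.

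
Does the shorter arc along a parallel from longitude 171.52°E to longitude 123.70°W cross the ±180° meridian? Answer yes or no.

Naïve |-123.70 − 171.52| = 295.22° > 180°, so the shorter arc goes the other way round — across 180°.
Signed shortest Δλ = ((-123.70 − 171.52 + 180) mod 360) − 180 = 64.78°.
Going east by 64.78° from +171.52° passes through 180° before reaching -123.70°.

Yes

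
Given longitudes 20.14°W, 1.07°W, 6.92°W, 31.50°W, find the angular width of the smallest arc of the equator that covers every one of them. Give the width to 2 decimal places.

Sort the longitudes: -31.50°, -20.14°, -6.92°, -1.07°.
Eastward gaps between consecutive values (wrapping around): 11.36°, 13.22°, 5.85°, 329.57°.
Largest gap = 329.57° ⇒ minimal covering band is its complement: 360° − 329.57° = 30.43°.
Band runs from -31.50° eastward to -1.07°.

30.43°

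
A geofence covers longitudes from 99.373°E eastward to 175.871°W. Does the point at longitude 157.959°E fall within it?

Yes

Band width going east from +99.373° to -175.871°: ((-175.871 − 99.373) mod 360) = 84.756°.
Offset of +157.959° east of the west edge: ((157.959 − 99.373) mod 360) = 58.586°.
58.586° ≤ 84.756° ⇒ inside.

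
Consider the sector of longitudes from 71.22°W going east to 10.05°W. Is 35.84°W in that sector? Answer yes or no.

Band width going east from -71.22° to -10.05°: ((-10.05 − -71.22) mod 360) = 61.17°.
Offset of -35.84° east of the west edge: ((-35.84 − -71.22) mod 360) = 35.38°.
35.38° ≤ 61.17° ⇒ inside.

Yes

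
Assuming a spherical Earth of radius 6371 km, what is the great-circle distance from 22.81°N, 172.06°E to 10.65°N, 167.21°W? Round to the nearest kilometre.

Δλ = -167.21 − 172.06 = -339.27°; wrapped into (−180°, 180°]: 20.73°.
Δφ = 10.65 − 22.81 = -12.16°.
a = sin²(Δφ/2) + cos φ₁ · cos φ₂ · sin²(Δλ/2) = 0.040543.
c = 2·atan2(√a, √(1−a)) = 0.40548 rad → d = 6371·c ≈ 2583.31 km.

2583 km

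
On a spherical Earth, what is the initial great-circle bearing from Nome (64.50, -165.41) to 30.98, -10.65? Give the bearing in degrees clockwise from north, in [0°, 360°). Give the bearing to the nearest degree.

Δλ = -10.65 − -165.41 = 154.76°.
θ = atan2( sin Δλ · cos φ₂ , cos φ₁ · sin φ₂ − sin φ₁ · cos φ₂ · cos Δλ )
  = atan2(0.36558, 0.92155) = 21.638° → normalised to [0°, 360°): 21.638°.

22°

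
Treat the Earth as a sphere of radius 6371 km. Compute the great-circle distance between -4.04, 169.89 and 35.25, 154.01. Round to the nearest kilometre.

4673 km

Δλ = 154.01 − 169.89 = -15.88°.
Δφ = 35.25 − -4.04 = 39.29°.
a = sin²(Δφ/2) + cos φ₁ · cos φ₂ · sin²(Δλ/2) = 0.128569.
c = 2·atan2(√a, √(1−a)) = 0.73346 rad → d = 6371·c ≈ 4672.87 km.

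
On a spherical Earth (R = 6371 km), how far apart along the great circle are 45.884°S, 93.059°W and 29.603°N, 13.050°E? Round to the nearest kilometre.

13511 km

Δλ = 13.050 − -93.059 = 106.109°.
Δφ = 29.603 − -45.884 = 75.487°.
a = sin²(Δφ/2) + cos φ₁ · cos φ₂ · sin²(Δλ/2) = 0.761293.
c = 2·atan2(√a, √(1−a)) = 2.12068 rad → d = 6371·c ≈ 13510.83 km.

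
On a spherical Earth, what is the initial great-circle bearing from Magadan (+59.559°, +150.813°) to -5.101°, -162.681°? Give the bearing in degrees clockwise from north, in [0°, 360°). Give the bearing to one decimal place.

Δλ = -162.681 − 150.813 = -313.494°; wrapped into (−180°, 180°]: 46.506°.
θ = atan2( sin Δλ · cos φ₂ , cos φ₁ · sin φ₂ − sin φ₁ · cos φ₂ · cos Δλ )
  = atan2(0.72257, -0.63610) = 131.358° → normalised to [0°, 360°): 131.358°.

131.4°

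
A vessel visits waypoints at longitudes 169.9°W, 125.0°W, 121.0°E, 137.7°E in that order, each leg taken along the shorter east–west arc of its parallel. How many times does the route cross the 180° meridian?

Leg 1: -169.9° → -125.0°, shortest Δλ = 44.9° (east) — does not cross 180°.
Leg 2: -125.0° → +121.0°, shortest Δλ = -114.0° (west) — crosses 180°.
Leg 3: +121.0° → +137.7°, shortest Δλ = 16.7° (east) — does not cross 180°.
Total crossings: 1.

1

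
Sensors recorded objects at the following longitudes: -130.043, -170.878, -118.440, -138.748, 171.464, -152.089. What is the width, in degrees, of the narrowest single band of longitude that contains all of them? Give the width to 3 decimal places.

70.096°

Sort the longitudes: -170.878°, -152.089°, -138.748°, -130.043°, -118.440°, +171.464°.
Eastward gaps between consecutive values (wrapping around): 18.789°, 13.341°, 8.705°, 11.603°, 289.904°, 17.658°.
Largest gap = 289.904° ⇒ minimal covering band is its complement: 360° − 289.904° = 70.096°.
Band runs from +171.464° eastward to -118.440°, crossing the antimeridian.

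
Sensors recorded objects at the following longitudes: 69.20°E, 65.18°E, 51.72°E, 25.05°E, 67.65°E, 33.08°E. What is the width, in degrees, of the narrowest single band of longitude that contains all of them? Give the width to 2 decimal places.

44.15°

Sort the longitudes: +25.05°, +33.08°, +51.72°, +65.18°, +67.65°, +69.20°.
Eastward gaps between consecutive values (wrapping around): 8.03°, 18.64°, 13.46°, 2.47°, 1.55°, 315.85°.
Largest gap = 315.85° ⇒ minimal covering band is its complement: 360° − 315.85° = 44.15°.
Band runs from +25.05° eastward to +69.20°.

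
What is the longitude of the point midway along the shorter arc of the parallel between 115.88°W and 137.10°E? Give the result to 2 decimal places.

Signed shortest Δλ from -115.88° to +137.10° is -107.02°.
Midpoint longitude = -115.88° + (-107.02°)/2 = -115.88° − 53.51° = -169.39°.
(The naïve average (-115.88 + +137.10)/2 = 10.61° is on the wrong side of the globe.)

169.39°W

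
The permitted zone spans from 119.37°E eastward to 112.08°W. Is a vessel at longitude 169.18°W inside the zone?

Yes

Band width going east from +119.37° to -112.08°: ((-112.08 − 119.37) mod 360) = 128.55°.
Offset of -169.18° east of the west edge: ((-169.18 − 119.37) mod 360) = 71.45°.
71.45° ≤ 128.55° ⇒ inside.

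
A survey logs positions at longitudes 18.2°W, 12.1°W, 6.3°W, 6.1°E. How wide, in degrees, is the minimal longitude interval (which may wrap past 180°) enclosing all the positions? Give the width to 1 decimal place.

Sort the longitudes: -18.2°, -12.1°, -6.3°, +6.1°.
Eastward gaps between consecutive values (wrapping around): 6.1°, 5.8°, 12.4°, 335.7°.
Largest gap = 335.7° ⇒ minimal covering band is its complement: 360° − 335.7° = 24.3°.
Band runs from -18.2° eastward to +6.1°.

24.3°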